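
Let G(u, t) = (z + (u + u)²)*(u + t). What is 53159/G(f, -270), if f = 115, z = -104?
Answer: -53159/8183380 ≈ -0.0064960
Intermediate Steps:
G(u, t) = (-104 + 4*u²)*(t + u) (G(u, t) = (-104 + (u + u)²)*(u + t) = (-104 + (2*u)²)*(t + u) = (-104 + 4*u²)*(t + u))
53159/G(f, -270) = 53159/(-104*(-270) - 104*115 + 4*115³ + 4*(-270)*115²) = 53159/(28080 - 11960 + 4*1520875 + 4*(-270)*13225) = 53159/(28080 - 11960 + 6083500 - 14283000) = 53159/(-8183380) = 53159*(-1/8183380) = -53159/8183380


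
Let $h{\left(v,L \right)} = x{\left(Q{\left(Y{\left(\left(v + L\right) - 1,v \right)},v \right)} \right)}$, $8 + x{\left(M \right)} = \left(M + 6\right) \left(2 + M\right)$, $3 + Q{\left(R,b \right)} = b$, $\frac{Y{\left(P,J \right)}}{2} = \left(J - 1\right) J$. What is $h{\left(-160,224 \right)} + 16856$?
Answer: $42125$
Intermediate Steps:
$Y{\left(P,J \right)} = 2 J \left(-1 + J\right)$ ($Y{\left(P,J \right)} = 2 \left(J - 1\right) J = 2 \left(-1 + J\right) J = 2 J \left(-1 + J\right)$)
$Q{\left(R,b \right)} = -3 + b$
$x{\left(M \right)} = -8 + \left(2 + M\right) \left(6 + M\right)$ ($x{\left(M \right)} = -8 + \left(M + 6\right) \left(2 + M\right) = -8 + \left(6 + M\right) \left(2 + M\right) = -8 + \left(2 + M\right) \left(6 + M\right)$)
$h{\left(v,L \right)} = -20 + \left(-3 + v\right)^{2} + 8 v$ ($h{\left(v,L \right)} = 4 + \left(-3 + v\right)^{2} + 8 \left(-3 + v\right) = 4 + \left(-3 + v\right)^{2} + \left(-24 + 8 v\right) = -20 + \left(-3 + v\right)^{2} + 8 v$)
$h{\left(-160,224 \right)} + 16856 = \left(-11 + \left(-160\right)^{2} + 2 \left(-160\right)\right) + 16856 = \left(-11 + 25600 - 320\right) + 16856 = 25269 + 16856 = 42125$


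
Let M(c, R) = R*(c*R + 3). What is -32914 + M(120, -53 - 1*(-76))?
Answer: 30635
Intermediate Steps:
M(c, R) = R*(3 + R*c) (M(c, R) = R*(R*c + 3) = R*(3 + R*c))
-32914 + M(120, -53 - 1*(-76)) = -32914 + (-53 - 1*(-76))*(3 + (-53 - 1*(-76))*120) = -32914 + (-53 + 76)*(3 + (-53 + 76)*120) = -32914 + 23*(3 + 23*120) = -32914 + 23*(3 + 2760) = -32914 + 23*2763 = -32914 + 63549 = 30635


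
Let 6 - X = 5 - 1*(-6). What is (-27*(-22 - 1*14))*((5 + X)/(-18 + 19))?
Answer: 0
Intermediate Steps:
X = -5 (X = 6 - (5 - 1*(-6)) = 6 - (5 + 6) = 6 - 1*11 = 6 - 11 = -5)
(-27*(-22 - 1*14))*((5 + X)/(-18 + 19)) = (-27*(-22 - 1*14))*((5 - 5)/(-18 + 19)) = (-27*(-22 - 14))*(0/1) = (-27*(-36))*(0*1) = 972*0 = 0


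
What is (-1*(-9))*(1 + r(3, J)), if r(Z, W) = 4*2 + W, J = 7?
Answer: 144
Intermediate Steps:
r(Z, W) = 8 + W
(-1*(-9))*(1 + r(3, J)) = (-1*(-9))*(1 + (8 + 7)) = 9*(1 + 15) = 9*16 = 144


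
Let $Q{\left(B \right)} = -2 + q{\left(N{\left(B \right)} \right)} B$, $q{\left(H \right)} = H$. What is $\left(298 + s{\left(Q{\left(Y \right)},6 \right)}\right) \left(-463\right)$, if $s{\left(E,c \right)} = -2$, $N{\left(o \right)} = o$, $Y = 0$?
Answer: $-137048$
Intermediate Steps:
$Q{\left(B \right)} = -2 + B^{2}$ ($Q{\left(B \right)} = -2 + B B = -2 + B^{2}$)
$\left(298 + s{\left(Q{\left(Y \right)},6 \right)}\right) \left(-463\right) = \left(298 - 2\right) \left(-463\right) = 296 \left(-463\right) = -137048$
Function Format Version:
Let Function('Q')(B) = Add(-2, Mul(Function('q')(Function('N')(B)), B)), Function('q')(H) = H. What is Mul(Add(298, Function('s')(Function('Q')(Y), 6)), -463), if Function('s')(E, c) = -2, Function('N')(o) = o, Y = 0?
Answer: -137048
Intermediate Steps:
Function('Q')(B) = Add(-2, Pow(B, 2)) (Function('Q')(B) = Add(-2, Mul(B, B)) = Add(-2, Pow(B, 2)))
Mul(Add(298, Function('s')(Function('Q')(Y), 6)), -463) = Mul(Add(298, -2), -463) = Mul(296, -463) = -137048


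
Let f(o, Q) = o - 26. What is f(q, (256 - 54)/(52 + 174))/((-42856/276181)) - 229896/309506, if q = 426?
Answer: -2137607691086/829011821 ≈ -2578.5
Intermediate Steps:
f(o, Q) = -26 + o
f(q, (256 - 54)/(52 + 174))/((-42856/276181)) - 229896/309506 = (-26 + 426)/((-42856/276181)) - 229896/309506 = 400/((-42856*1/276181)) - 229896*1/309506 = 400/(-42856/276181) - 114948/154753 = 400*(-276181/42856) - 114948/154753 = -13809050/5357 - 114948/154753 = -2137607691086/829011821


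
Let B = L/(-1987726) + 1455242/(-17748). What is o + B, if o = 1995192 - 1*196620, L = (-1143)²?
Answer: 7930924607900864/4409770131 ≈ 1.7985e+6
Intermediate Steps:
L = 1306449
o = 1798572 (o = 1995192 - 196620 = 1798572)
B = -364476152068/4409770131 (B = 1306449/(-1987726) + 1455242/(-17748) = 1306449*(-1/1987726) + 1455242*(-1/17748) = -1306449/1987726 - 727621/8874 = -364476152068/4409770131 ≈ -82.652)
o + B = 1798572 - 364476152068/4409770131 = 7930924607900864/4409770131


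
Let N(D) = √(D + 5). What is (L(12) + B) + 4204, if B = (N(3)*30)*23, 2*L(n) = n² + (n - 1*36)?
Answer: 4264 + 1380*√2 ≈ 6215.6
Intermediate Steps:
L(n) = -18 + n/2 + n²/2 (L(n) = (n² + (n - 1*36))/2 = (n² + (n - 36))/2 = (n² + (-36 + n))/2 = (-36 + n + n²)/2 = -18 + n/2 + n²/2)
N(D) = √(5 + D)
B = 1380*√2 (B = (√(5 + 3)*30)*23 = (√8*30)*23 = ((2*√2)*30)*23 = (60*√2)*23 = 1380*√2 ≈ 1951.6)
(L(12) + B) + 4204 = ((-18 + (½)*12 + (½)*12²) + 1380*√2) + 4204 = ((-18 + 6 + (½)*144) + 1380*√2) + 4204 = ((-18 + 6 + 72) + 1380*√2) + 4204 = (60 + 1380*√2) + 4204 = 4264 + 1380*√2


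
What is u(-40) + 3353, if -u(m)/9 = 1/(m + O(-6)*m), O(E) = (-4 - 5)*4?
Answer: 4694191/1400 ≈ 3353.0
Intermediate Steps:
O(E) = -36 (O(E) = -9*4 = -36)
u(m) = 9/(35*m) (u(m) = -9/(m - 36*m) = -9*(-1/(35*m)) = -(-9)/(35*m) = 9/(35*m))
u(-40) + 3353 = (9/35)/(-40) + 3353 = (9/35)*(-1/40) + 3353 = -9/1400 + 3353 = 4694191/1400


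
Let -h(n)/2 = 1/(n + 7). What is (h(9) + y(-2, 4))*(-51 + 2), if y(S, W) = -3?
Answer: 1225/8 ≈ 153.13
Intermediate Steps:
h(n) = -2/(7 + n) (h(n) = -2/(n + 7) = -2/(7 + n))
(h(9) + y(-2, 4))*(-51 + 2) = (-2/(7 + 9) - 3)*(-51 + 2) = (-2/16 - 3)*(-49) = (-2*1/16 - 3)*(-49) = (-1/8 - 3)*(-49) = -25/8*(-49) = 1225/8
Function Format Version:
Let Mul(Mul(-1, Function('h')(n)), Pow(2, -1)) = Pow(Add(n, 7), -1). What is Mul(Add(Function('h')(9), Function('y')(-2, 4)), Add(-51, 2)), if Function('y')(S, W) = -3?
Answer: Rational(1225, 8) ≈ 153.13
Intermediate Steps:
Function('h')(n) = Mul(-2, Pow(Add(7, n), -1)) (Function('h')(n) = Mul(-2, Pow(Add(n, 7), -1)) = Mul(-2, Pow(Add(7, n), -1)))
Mul(Add(Function('h')(9), Function('y')(-2, 4)), Add(-51, 2)) = Mul(Add(Mul(-2, Pow(Add(7, 9), -1)), -3), Add(-51, 2)) = Mul(Add(Mul(-2, Pow(16, -1)), -3), -49) = Mul(Add(Mul(-2, Rational(1, 16)), -3), -49) = Mul(Add(Rational(-1, 8), -3), -49) = Mul(Rational(-25, 8), -49) = Rational(1225, 8)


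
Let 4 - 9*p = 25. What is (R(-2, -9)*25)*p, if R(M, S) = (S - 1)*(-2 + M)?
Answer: -7000/3 ≈ -2333.3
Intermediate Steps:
p = -7/3 (p = 4/9 - 1/9*25 = 4/9 - 25/9 = -7/3 ≈ -2.3333)
R(M, S) = (-1 + S)*(-2 + M)
(R(-2, -9)*25)*p = ((2 - 1*(-2) - 2*(-9) - 2*(-9))*25)*(-7/3) = ((2 + 2 + 18 + 18)*25)*(-7/3) = (40*25)*(-7/3) = 1000*(-7/3) = -7000/3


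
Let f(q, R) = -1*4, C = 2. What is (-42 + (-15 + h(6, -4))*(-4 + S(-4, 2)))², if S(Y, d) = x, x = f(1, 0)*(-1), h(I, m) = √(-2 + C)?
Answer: 1764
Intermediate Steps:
f(q, R) = -4
h(I, m) = 0 (h(I, m) = √(-2 + 2) = √0 = 0)
x = 4 (x = -4*(-1) = 4)
S(Y, d) = 4
(-42 + (-15 + h(6, -4))*(-4 + S(-4, 2)))² = (-42 + (-15 + 0)*(-4 + 4))² = (-42 - 15*0)² = (-42 + 0)² = (-42)² = 1764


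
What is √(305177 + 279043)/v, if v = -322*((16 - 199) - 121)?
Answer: √146055/48944 ≈ 0.0078083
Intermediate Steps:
v = 97888 (v = -322*(-183 - 121) = -322*(-304) = 97888)
√(305177 + 279043)/v = √(305177 + 279043)/97888 = √584220*(1/97888) = (2*√146055)*(1/97888) = √146055/48944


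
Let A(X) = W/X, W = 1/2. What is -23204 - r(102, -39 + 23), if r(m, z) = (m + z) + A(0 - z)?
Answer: -745281/32 ≈ -23290.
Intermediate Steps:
W = 1/2 ≈ 0.50000
A(X) = 1/(2*X)
r(m, z) = m + z - 1/(2*z) (r(m, z) = (m + z) + 1/(2*(0 - z)) = (m + z) + 1/(2*((-z))) = (m + z) + (-1/z)/2 = (m + z) - 1/(2*z) = m + z - 1/(2*z))
-23204 - r(102, -39 + 23) = -23204 - (102 + (-39 + 23) - 1/(2*(-39 + 23))) = -23204 - (102 - 16 - 1/2/(-16)) = -23204 - (102 - 16 - 1/2*(-1/16)) = -23204 - (102 - 16 + 1/32) = -23204 - 1*2753/32 = -23204 - 2753/32 = -745281/32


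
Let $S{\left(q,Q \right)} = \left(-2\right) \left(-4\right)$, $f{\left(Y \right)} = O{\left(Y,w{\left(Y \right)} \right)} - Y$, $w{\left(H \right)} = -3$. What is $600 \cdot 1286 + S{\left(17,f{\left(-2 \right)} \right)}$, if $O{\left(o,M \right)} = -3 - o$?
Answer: $771608$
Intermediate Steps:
$f{\left(Y \right)} = -3 - 2 Y$ ($f{\left(Y \right)} = \left(-3 - Y\right) - Y = -3 - 2 Y$)
$S{\left(q,Q \right)} = 8$
$600 \cdot 1286 + S{\left(17,f{\left(-2 \right)} \right)} = 600 \cdot 1286 + 8 = 771600 + 8 = 771608$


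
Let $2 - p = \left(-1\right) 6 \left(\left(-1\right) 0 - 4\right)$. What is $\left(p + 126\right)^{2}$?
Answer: $10816$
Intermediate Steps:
$p = -22$ ($p = 2 - \left(-1\right) 6 \left(\left(-1\right) 0 - 4\right) = 2 - - 6 \left(0 - 4\right) = 2 - \left(-6\right) \left(-4\right) = 2 - 24 = -22$)
$\left(p + 126\right)^{2} = \left(-22 + 126\right)^{2} = 104^{2} = 10816$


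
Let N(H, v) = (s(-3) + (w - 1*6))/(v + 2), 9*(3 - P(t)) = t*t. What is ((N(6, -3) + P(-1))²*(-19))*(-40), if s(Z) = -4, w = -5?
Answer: 19699960/81 ≈ 2.4321e+5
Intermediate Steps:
P(t) = 3 - t²/9 (P(t) = 3 - t*t/9 = 3 - t²/9)
N(H, v) = -15/(2 + v) (N(H, v) = (-4 + (-5 - 1*6))/(v + 2) = (-4 + (-5 - 6))/(2 + v) = (-4 - 11)/(2 + v) = -15/(2 + v))
((N(6, -3) + P(-1))²*(-19))*(-40) = ((-15/(2 - 3) + (3 - ⅑*(-1)²))²*(-19))*(-40) = ((-15/(-1) + (3 - ⅑*1))²*(-19))*(-40) = ((-15*(-1) + (3 - ⅑))²*(-19))*(-40) = ((15 + 26/9)²*(-19))*(-40) = ((161/9)²*(-19))*(-40) = ((25921/81)*(-19))*(-40) = -492499/81*(-40) = 19699960/81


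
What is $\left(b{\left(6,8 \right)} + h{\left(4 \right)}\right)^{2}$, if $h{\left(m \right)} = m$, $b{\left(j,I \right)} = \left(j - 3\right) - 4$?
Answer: $9$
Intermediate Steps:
$b{\left(j,I \right)} = -7 + j$ ($b{\left(j,I \right)} = \left(-3 + j\right) - 4 = -7 + j$)
$\left(b{\left(6,8 \right)} + h{\left(4 \right)}\right)^{2} = \left(\left(-7 + 6\right) + 4\right)^{2} = \left(-1 + 4\right)^{2} = 3^{2} = 9$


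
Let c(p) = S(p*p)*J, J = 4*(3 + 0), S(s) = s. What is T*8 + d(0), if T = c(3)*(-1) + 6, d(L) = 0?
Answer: -816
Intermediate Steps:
J = 12 (J = 4*3 = 12)
c(p) = 12*p² (c(p) = (p*p)*12 = p²*12 = 12*p²)
T = -102 (T = (12*3²)*(-1) + 6 = (12*9)*(-1) + 6 = 108*(-1) + 6 = -108 + 6 = -102)
T*8 + d(0) = -102*8 + 0 = -816 + 0 = -816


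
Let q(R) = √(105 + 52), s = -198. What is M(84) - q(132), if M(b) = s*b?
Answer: -16632 - √157 ≈ -16645.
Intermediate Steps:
M(b) = -198*b
q(R) = √157
M(84) - q(132) = -198*84 - √157 = -16632 - √157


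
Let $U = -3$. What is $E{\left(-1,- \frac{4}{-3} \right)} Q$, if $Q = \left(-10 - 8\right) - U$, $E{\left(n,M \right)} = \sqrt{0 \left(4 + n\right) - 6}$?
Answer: $- 15 i \sqrt{6} \approx - 36.742 i$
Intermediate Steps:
$E{\left(n,M \right)} = i \sqrt{6}$ ($E{\left(n,M \right)} = \sqrt{0 - 6} = \sqrt{-6} = i \sqrt{6}$)
$Q = -15$ ($Q = \left(-10 - 8\right) - -3 = -18 + 3 = -15$)
$E{\left(-1,- \frac{4}{-3} \right)} Q = i \sqrt{6} \left(-15\right) = - 15 i \sqrt{6}$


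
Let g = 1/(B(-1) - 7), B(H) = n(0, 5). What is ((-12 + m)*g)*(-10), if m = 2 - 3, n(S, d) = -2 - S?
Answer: -130/9 ≈ -14.444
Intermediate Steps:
B(H) = -2 (B(H) = -2 - 1*0 = -2 + 0 = -2)
m = -1
g = -⅑ (g = 1/(-2 - 7) = 1/(-9) = -⅑ ≈ -0.11111)
((-12 + m)*g)*(-10) = ((-12 - 1)*(-⅑))*(-10) = -13*(-⅑)*(-10) = (13/9)*(-10) = -130/9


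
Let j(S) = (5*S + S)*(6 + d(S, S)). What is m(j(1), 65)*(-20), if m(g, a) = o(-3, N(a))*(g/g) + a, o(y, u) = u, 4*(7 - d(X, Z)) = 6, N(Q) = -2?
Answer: -1260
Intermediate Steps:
d(X, Z) = 11/2 (d(X, Z) = 7 - ¼*6 = 7 - 3/2 = 11/2)
j(S) = 69*S (j(S) = (5*S + S)*(6 + 11/2) = (6*S)*(23/2) = 69*S)
m(g, a) = -2 + a (m(g, a) = -2*g/g + a = -2*1 + a = -2 + a)
m(j(1), 65)*(-20) = (-2 + 65)*(-20) = 63*(-20) = -1260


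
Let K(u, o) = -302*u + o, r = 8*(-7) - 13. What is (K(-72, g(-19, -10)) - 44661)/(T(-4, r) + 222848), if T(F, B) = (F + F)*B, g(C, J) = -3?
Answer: -573/5585 ≈ -0.10260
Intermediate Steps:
r = -69 (r = -56 - 13 = -69)
T(F, B) = 2*B*F (T(F, B) = (2*F)*B = 2*B*F)
K(u, o) = o - 302*u
(K(-72, g(-19, -10)) - 44661)/(T(-4, r) + 222848) = ((-3 - 302*(-72)) - 44661)/(2*(-69)*(-4) + 222848) = ((-3 + 21744) - 44661)/(552 + 222848) = (21741 - 44661)/223400 = -22920*1/223400 = -573/5585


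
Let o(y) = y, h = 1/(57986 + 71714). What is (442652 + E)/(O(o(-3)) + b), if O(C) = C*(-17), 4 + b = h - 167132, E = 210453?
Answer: -84707718500/21670924499 ≈ -3.9088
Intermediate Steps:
h = 1/129700 ≈ 7.7101e-6
b = -21677539199/129700 (b = -4 + (1/129700 - 167132) = -4 - 21677020399/129700 = -21677539199/129700 ≈ -1.6714e+5)
O(C) = -17*C
(442652 + E)/(O(o(-3)) + b) = (442652 + 210453)/(-17*(-3) - 21677539199/129700) = 653105/(51 - 21677539199/129700) = 653105/(-21670924499/129700) = 653105*(-129700/21670924499) = -84707718500/21670924499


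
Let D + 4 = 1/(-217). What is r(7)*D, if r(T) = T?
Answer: -869/31 ≈ -28.032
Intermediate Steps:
D = -869/217 (D = -4 + 1/(-217) = -4 - 1/217 = -869/217 ≈ -4.0046)
r(7)*D = 7*(-869/217) = -869/31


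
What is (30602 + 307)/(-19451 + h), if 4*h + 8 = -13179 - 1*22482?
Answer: -123636/113473 ≈ -1.0896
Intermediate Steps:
h = -35669/4 (h = -2 + (-13179 - 1*22482)/4 = -2 + (-13179 - 22482)/4 = -2 + (1/4)*(-35661) = -2 - 35661/4 = -35669/4 ≈ -8917.3)
(30602 + 307)/(-19451 + h) = (30602 + 307)/(-19451 - 35669/4) = 30909/(-113473/4) = 30909*(-4/113473) = -123636/113473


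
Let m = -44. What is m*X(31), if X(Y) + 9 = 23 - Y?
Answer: 748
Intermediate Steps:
X(Y) = 14 - Y (X(Y) = -9 + (23 - Y) = 14 - Y)
m*X(31) = -44*(14 - 1*31) = -44*(14 - 31) = -44*(-17) = 748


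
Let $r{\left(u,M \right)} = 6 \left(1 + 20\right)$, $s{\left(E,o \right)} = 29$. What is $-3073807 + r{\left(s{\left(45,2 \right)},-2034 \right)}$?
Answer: $-3073681$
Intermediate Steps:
$r{\left(u,M \right)} = 126$ ($r{\left(u,M \right)} = 6 \cdot 21 = 126$)
$-3073807 + r{\left(s{\left(45,2 \right)},-2034 \right)} = -3073807 + 126 = -3073681$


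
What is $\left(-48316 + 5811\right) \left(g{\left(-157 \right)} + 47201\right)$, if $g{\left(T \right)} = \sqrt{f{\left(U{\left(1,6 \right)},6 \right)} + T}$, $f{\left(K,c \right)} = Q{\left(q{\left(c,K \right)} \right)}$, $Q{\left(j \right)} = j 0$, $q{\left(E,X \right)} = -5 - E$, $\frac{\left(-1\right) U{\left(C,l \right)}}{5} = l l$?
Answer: $-2006278505 - 42505 i \sqrt{157} \approx -2.0063 \cdot 10^{9} - 5.3259 \cdot 10^{5} i$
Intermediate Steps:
$U{\left(C,l \right)} = - 5 l^{2}$ ($U{\left(C,l \right)} = - 5 l l = - 5 l^{2}$)
$Q{\left(j \right)} = 0$
$f{\left(K,c \right)} = 0$
$g{\left(T \right)} = \sqrt{T}$ ($g{\left(T \right)} = \sqrt{0 + T} = \sqrt{T}$)
$\left(-48316 + 5811\right) \left(g{\left(-157 \right)} + 47201\right) = \left(-48316 + 5811\right) \left(\sqrt{-157} + 47201\right) = - 42505 \left(i \sqrt{157} + 47201\right) = - 42505 \left(47201 + i \sqrt{157}\right) = -2006278505 - 42505 i \sqrt{157}$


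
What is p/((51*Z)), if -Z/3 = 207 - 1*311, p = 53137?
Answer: 53137/15912 ≈ 3.3394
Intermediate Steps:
Z = 312 (Z = -3*(207 - 1*311) = -3*(207 - 311) = -3*(-104) = 312)
p/((51*Z)) = 53137/((51*312)) = 53137/15912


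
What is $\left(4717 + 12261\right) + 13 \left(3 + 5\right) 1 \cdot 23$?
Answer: $19370$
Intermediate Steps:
$\left(4717 + 12261\right) + 13 \left(3 + 5\right) 1 \cdot 23 = 16978 + 13 \cdot 8 \cdot 1 \cdot 23 = 16978 + 13 \cdot 8 \cdot 23 = 16978 + 104 \cdot 23 = 16978 + 2392 = 19370$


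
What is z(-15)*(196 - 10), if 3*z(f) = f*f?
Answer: 13950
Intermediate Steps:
z(f) = f**2/3 (z(f) = (f*f)/3 = f**2/3)
z(-15)*(196 - 10) = ((1/3)*(-15)**2)*(196 - 10) = ((1/3)*225)*186 = 75*186 = 13950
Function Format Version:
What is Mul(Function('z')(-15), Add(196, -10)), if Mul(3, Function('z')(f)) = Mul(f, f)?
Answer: 13950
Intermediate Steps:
Function('z')(f) = Mul(Rational(1, 3), Pow(f, 2)) (Function('z')(f) = Mul(Rational(1, 3), Mul(f, f)) = Mul(Rational(1, 3), Pow(f, 2)))
Mul(Function('z')(-15), Add(196, -10)) = Mul(Mul(Rational(1, 3), Pow(-15, 2)), Add(196, -10)) = Mul(Mul(Rational(1, 3), 225), 186) = Mul(75, 186) = 13950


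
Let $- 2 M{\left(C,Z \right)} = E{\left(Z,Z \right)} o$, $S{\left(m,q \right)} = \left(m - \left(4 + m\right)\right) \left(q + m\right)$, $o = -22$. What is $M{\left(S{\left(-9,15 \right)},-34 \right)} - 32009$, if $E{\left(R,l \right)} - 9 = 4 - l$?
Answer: $-31492$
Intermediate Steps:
$E{\left(R,l \right)} = 13 - l$ ($E{\left(R,l \right)} = 9 - \left(-4 + l\right) = 13 - l$)
$S{\left(m,q \right)} = - 4 m - 4 q$ ($S{\left(m,q \right)} = - 4 \left(m + q\right) = - 4 m - 4 q$)
$M{\left(C,Z \right)} = 143 - 11 Z$ ($M{\left(C,Z \right)} = - \frac{\left(13 - Z\right) \left(-22\right)}{2} = - \frac{-286 + 22 Z}{2} = 143 - 11 Z$)
$M{\left(S{\left(-9,15 \right)},-34 \right)} - 32009 = \left(143 - -374\right) - 32009 = \left(143 + 374\right) - 32009 = 517 - 32009 = -31492$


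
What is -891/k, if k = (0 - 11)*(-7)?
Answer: -81/7 ≈ -11.571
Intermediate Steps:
k = 77 (k = -11*(-7) = 77)
-891/k = -891/77 = -891*1/77 = -81/7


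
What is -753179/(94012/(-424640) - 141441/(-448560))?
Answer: -74720267527080/9318481 ≈ -8.0185e+6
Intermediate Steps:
-753179/(94012/(-424640) - 141441/(-448560)) = -753179/(94012*(-1/424640) - 141441*(-1/448560)) = -753179/(-23503/106160 + 47147/149520) = -753179/9318481/99206520 = -753179*99206520/9318481 = -74720267527080/9318481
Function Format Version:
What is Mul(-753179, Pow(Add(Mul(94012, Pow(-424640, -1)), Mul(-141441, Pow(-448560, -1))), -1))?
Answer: Rational(-74720267527080, 9318481) ≈ -8.0185e+6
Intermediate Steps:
Mul(-753179, Pow(Add(Mul(94012, Pow(-424640, -1)), Mul(-141441, Pow(-448560, -1))), -1)) = Mul(-753179, Pow(Add(Mul(94012, Rational(-1, 424640)), Mul(-141441, Rational(-1, 448560))), -1)) = Mul(-753179, Pow(Add(Rational(-23503, 106160), Rational(47147, 149520)), -1)) = Mul(-753179, Pow(Rational(9318481, 99206520), -1)) = Mul(-753179, Rational(99206520, 9318481)) = Rational(-74720267527080, 9318481)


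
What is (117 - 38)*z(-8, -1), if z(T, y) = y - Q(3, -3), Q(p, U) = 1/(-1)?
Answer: 0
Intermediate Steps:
Q(p, U) = -1
z(T, y) = 1 + y (z(T, y) = y - 1*(-1) = y + 1 = 1 + y)
(117 - 38)*z(-8, -1) = (117 - 38)*(1 - 1) = 79*0 = 0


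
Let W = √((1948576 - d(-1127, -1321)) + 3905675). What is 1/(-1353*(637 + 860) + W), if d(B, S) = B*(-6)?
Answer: -225049/455822821888 - √649721/1367468465664 ≈ -4.9431e-7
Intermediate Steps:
d(B, S) = -6*B
W = 3*√649721 (W = √((1948576 - (-6)*(-1127)) + 3905675) = √((1948576 - 1*6762) + 3905675) = √((1948576 - 6762) + 3905675) = √(1941814 + 3905675) = √5847489 = 3*√649721 ≈ 2418.2)
1/(-1353*(637 + 860) + W) = 1/(-1353*(637 + 860) + 3*√649721) = 1/(-1353*1497 + 3*√649721) = 1/(-2025441 + 3*√649721)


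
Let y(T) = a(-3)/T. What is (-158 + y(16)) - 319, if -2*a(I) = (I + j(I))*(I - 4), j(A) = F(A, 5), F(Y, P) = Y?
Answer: -7653/16 ≈ -478.31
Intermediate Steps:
j(A) = A
a(I) = -I*(-4 + I) (a(I) = -(I + I)*(I - 4)/2 = -2*I*(-4 + I)/2 = -I*(-4 + I))
y(T) = -21/T (y(T) = (-3*(4 - 1*(-3)))/T = (-3*(4 + 3))/T = (-3*7)/T = -21/T)
(-158 + y(16)) - 319 = (-158 - 21/16) - 319 = -2549/16 - 319 = -7653/16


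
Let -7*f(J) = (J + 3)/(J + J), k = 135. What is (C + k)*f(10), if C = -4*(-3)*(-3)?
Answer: -1287/140 ≈ -9.1929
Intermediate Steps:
f(J) = -(3 + J)/(14*J) (f(J) = -(J + 3)/(7*(J + J)) = -(3 + J)/(7*(2*J)) = -(3 + J)*1/(2*J)/7 = -(3 + J)/(14*J))
C = -36 (C = 12*(-3) = -36)
(C + k)*f(10) = (-36 + 135)*((1/14)*(-3 - 1*10)/10) = 99*((1/14)*(1/10)*(-3 - 10)) = 99*((1/14)*(1/10)*(-13)) = 99*(-13/140) = -1287/140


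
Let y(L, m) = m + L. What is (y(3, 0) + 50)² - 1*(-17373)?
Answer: 20182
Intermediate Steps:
y(L, m) = L + m
(y(3, 0) + 50)² - 1*(-17373) = ((3 + 0) + 50)² - 1*(-17373) = (3 + 50)² + 17373 = 53² + 17373 = 2809 + 17373 = 20182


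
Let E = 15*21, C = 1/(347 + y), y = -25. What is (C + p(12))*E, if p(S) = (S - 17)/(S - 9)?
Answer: -24105/46 ≈ -524.02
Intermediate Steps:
C = 1/322 (C = 1/(347 - 25) = 1/322 ≈ 0.0031056)
p(S) = (-17 + S)/(-9 + S)
E = 315
(C + p(12))*E = (1/322 + (-17 + 12)/(-9 + 12))*315 = (1/322 - 5/3)*315 = -1607/966*315 = -24105/46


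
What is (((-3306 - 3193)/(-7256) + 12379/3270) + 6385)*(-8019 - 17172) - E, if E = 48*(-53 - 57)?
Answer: -636508393838769/3954520 ≈ -1.6096e+8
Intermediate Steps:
E = -5280 (E = 48*(-110) = -5280)
(((-3306 - 3193)/(-7256) + 12379/3270) + 6385)*(-8019 - 17172) - E = (((-3306 - 3193)/(-7256) + 12379/3270) + 6385)*(-8019 - 17172) - 1*(-5280) = ((-6499*(-1/7256) + 12379*(1/3270)) + 6385)*(-25191) + 5280 = ((6499/7256 + 12379/3270) + 6385)*(-25191) + 5280 = (55536877/11863560 + 6385)*(-25191) + 5280 = (75804367477/11863560)*(-25191) + 5280 = -636529273704369/3954520 + 5280 = -636508393838769/3954520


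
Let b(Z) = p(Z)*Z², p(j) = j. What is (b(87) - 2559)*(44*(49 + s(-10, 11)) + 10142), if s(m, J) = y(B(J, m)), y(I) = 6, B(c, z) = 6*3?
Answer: 8239968528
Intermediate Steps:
B(c, z) = 18
b(Z) = Z³ (b(Z) = Z*Z² = Z³)
s(m, J) = 6
(b(87) - 2559)*(44*(49 + s(-10, 11)) + 10142) = (87³ - 2559)*(44*(49 + 6) + 10142) = (658503 - 2559)*(44*55 + 10142) = 655944*(2420 + 10142) = 655944*12562 = 8239968528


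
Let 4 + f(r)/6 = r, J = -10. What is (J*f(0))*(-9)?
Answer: -2160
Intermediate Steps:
f(r) = -24 + 6*r
(J*f(0))*(-9) = -10*(-24 + 6*0)*(-9) = -10*(-24 + 0)*(-9) = -10*(-24)*(-9) = 240*(-9) = -2160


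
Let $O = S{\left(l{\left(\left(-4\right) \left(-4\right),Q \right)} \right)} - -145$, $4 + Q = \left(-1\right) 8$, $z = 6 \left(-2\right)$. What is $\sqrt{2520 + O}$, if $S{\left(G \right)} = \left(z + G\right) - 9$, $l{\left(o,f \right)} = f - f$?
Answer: $2 \sqrt{661} \approx 51.42$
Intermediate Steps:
$z = -12$
$Q = -12$ ($Q = -4 - 8 = -12$)
$l{\left(o,f \right)} = 0$
$S{\left(G \right)} = -21 + G$ ($S{\left(G \right)} = \left(-12 + G\right) - 9 = -21 + G$)
$O = 124$ ($O = \left(-21 + 0\right) - -145 = -21 + 145 = 124$)
$\sqrt{2520 + O} = \sqrt{2520 + 124} = \sqrt{2644} = 2 \sqrt{661}$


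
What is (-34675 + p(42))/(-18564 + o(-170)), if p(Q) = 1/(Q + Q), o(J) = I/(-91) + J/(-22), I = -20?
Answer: 416515957/222895308 ≈ 1.8687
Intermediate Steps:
o(J) = 20/91 - J/22 (o(J) = -20/(-91) + J/(-22) = -20*(-1/91) + J*(-1/22) = 20/91 - J/22)
p(Q) = 1/(2*Q)
(-34675 + p(42))/(-18564 + o(-170)) = (-34675 + (½)/42)/(-18564 + (20/91 - 1/22*(-170))) = (-34675 + (½)*(1/42))/(-18564 + (20/91 + 85/11)) = (-34675 + 1/84)/(-18564 + 7955/1001) = -2912699/(84*(-18574609/1001)) = -2912699/84*(-1001/18574609) = 416515957/222895308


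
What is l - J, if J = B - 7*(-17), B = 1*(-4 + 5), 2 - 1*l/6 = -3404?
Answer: 20316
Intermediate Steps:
l = 20436 (l = 12 - 6*(-3404) = 12 + 20424 = 20436)
B = 1 (B = 1*1 = 1)
J = 120 (J = 1 - 7*(-17) = 1 + 119 = 120)
l - J = 20436 - 1*120 = 20436 - 120 = 20316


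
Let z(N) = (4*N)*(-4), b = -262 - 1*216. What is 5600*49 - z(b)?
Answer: 266752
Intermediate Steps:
b = -478 (b = -262 - 216 = -478)
z(N) = -16*N
5600*49 - z(b) = 5600*49 - (-16)*(-478) = 274400 - 1*7648 = 274400 - 7648 = 266752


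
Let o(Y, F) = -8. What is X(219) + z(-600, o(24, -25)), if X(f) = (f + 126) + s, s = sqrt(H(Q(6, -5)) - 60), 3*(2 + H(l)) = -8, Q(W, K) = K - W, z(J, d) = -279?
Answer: 66 + I*sqrt(582)/3 ≈ 66.0 + 8.0416*I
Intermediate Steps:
H(l) = -14/3 (H(l) = -2 + (1/3)*(-8) = -2 - 8/3 = -14/3)
s = I*sqrt(582)/3 (s = sqrt(-14/3 - 60) = sqrt(-194/3) = I*sqrt(582)/3 ≈ 8.0416*I)
X(f) = 126 + f + I*sqrt(582)/3 (X(f) = (f + 126) + I*sqrt(582)/3 = (126 + f) + I*sqrt(582)/3 = 126 + f + I*sqrt(582)/3)
X(219) + z(-600, o(24, -25)) = (126 + 219 + I*sqrt(582)/3) - 279 = (345 + I*sqrt(582)/3) - 279 = 66 + I*sqrt(582)/3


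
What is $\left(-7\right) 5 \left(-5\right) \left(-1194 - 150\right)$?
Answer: $-235200$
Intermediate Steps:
$\left(-7\right) 5 \left(-5\right) \left(-1194 - 150\right) = \left(-35\right) \left(-5\right) \left(-1344\right) = 175 \left(-1344\right) = -235200$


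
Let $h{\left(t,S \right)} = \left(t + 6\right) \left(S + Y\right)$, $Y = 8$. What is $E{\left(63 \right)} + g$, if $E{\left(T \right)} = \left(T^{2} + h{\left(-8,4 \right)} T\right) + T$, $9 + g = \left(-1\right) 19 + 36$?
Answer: $2528$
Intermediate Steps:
$g = 8$ ($g = -9 + \left(\left(-1\right) 19 + 36\right) = -9 + \left(-19 + 36\right) = -9 + 17 = 8$)
$h{\left(t,S \right)} = \left(6 + t\right) \left(8 + S\right)$ ($h{\left(t,S \right)} = \left(t + 6\right) \left(S + 8\right) = \left(6 + t\right) \left(8 + S\right)$)
$E{\left(T \right)} = T^{2} - 23 T$ ($E{\left(T \right)} = \left(T^{2} + \left(48 + 6 \cdot 4 + 8 \left(-8\right) + 4 \left(-8\right)\right) T\right) + T = \left(T^{2} + \left(48 + 24 - 64 - 32\right) T\right) + T = \left(T^{2} - 24 T\right) + T = T^{2} - 23 T$)
$E{\left(63 \right)} + g = 63 \left(-23 + 63\right) + 8 = 63 \cdot 40 + 8 = 2520 + 8 = 2528$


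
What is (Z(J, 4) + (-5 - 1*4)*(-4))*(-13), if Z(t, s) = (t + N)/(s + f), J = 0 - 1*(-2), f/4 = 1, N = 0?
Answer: -1885/4 ≈ -471.25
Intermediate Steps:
f = 4 (f = 4*1 = 4)
J = 2 (J = 0 + 2 = 2)
Z(t, s) = t/(4 + s) (Z(t, s) = (t + 0)/(s + 4) = t/(4 + s))
(Z(J, 4) + (-5 - 1*4)*(-4))*(-13) = (2/(4 + 4) + (-5 - 1*4)*(-4))*(-13) = (2/8 + (-5 - 4)*(-4))*(-13) = (2*(1/8) - 9*(-4))*(-13) = (1/4 + 36)*(-13) = (145/4)*(-13) = -1885/4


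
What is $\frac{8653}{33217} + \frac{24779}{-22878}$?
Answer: $- \frac{625120709}{759938526} \approx -0.82259$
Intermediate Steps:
$\frac{8653}{33217} + \frac{24779}{-22878} = 8653 \cdot \frac{1}{33217} + 24779 \left(- \frac{1}{22878}\right) = \frac{8653}{33217} - \frac{24779}{22878} = - \frac{625120709}{759938526}$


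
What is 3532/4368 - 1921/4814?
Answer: 1076515/2628444 ≈ 0.40956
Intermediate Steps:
3532/4368 - 1921/4814 = 3532*(1/4368) - 1921*1/4814 = 883/1092 - 1921/4814 = 1076515/2628444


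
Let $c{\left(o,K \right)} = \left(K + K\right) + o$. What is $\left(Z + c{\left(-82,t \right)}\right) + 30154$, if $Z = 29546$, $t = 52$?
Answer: $59722$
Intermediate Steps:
$c{\left(o,K \right)} = o + 2 K$ ($c{\left(o,K \right)} = 2 K + o = o + 2 K$)
$\left(Z + c{\left(-82,t \right)}\right) + 30154 = \left(29546 + \left(-82 + 2 \cdot 52\right)\right) + 30154 = \left(29546 + \left(-82 + 104\right)\right) + 30154 = \left(29546 + 22\right) + 30154 = 29568 + 30154 = 59722$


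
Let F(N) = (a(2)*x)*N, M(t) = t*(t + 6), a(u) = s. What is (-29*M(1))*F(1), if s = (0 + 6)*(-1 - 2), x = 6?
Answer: 21924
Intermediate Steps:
s = -18 (s = 6*(-3) = -18)
a(u) = -18
M(t) = t*(6 + t)
F(N) = -108*N (F(N) = (-18*6)*N = -108*N)
(-29*M(1))*F(1) = (-29*(6 + 1))*(-108*1) = -29*7*(-108) = -203*(-108) = 21924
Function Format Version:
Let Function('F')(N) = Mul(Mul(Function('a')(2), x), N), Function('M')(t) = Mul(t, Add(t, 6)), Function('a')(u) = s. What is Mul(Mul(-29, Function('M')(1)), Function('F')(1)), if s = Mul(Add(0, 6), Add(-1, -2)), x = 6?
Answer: 21924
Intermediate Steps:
s = -18 (s = Mul(6, -3) = -18)
Function('a')(u) = -18
Function('M')(t) = Mul(t, Add(6, t))
Function('F')(N) = Mul(-108, N) (Function('F')(N) = Mul(Mul(-18, 6), N) = Mul(-108, N))
Mul(Mul(-29, Function('M')(1)), Function('F')(1)) = Mul(Mul(-29, Mul(1, Add(6, 1))), Mul(-108, 1)) = Mul(Mul(-29, Mul(1, 7)), -108) = Mul(Mul(-29, 7), -108) = Mul(-203, -108) = 21924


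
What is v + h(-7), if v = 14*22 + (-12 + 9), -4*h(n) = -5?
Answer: 1225/4 ≈ 306.25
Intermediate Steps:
h(n) = 5/4 (h(n) = -¼*(-5) = 5/4)
v = 305 (v = 308 - 3 = 305)
v + h(-7) = 305 + 5/4 = 1225/4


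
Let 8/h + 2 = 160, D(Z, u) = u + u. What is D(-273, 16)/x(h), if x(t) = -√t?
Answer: -16*√79 ≈ -142.21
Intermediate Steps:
D(Z, u) = 2*u
h = 4/79 (h = 8/(-2 + 160) = 8/158 = 8*(1/158) = 4/79 ≈ 0.050633)
D(-273, 16)/x(h) = (2*16)/((-√(4/79))) = 32/((-2*√79/79)) = 32*(-√79/2) = -16*√79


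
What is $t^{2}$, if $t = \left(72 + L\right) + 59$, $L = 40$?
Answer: $29241$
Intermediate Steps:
$t = 171$ ($t = \left(72 + 40\right) + 59 = 112 + 59 = 171$)
$t^{2} = 171^{2} = 29241$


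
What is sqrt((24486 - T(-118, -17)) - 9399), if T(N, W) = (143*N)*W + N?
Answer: I*sqrt(271653) ≈ 521.2*I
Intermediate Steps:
T(N, W) = N + 143*N*W (T(N, W) = 143*N*W + N = N + 143*N*W)
sqrt((24486 - T(-118, -17)) - 9399) = sqrt((24486 - (-118)*(1 + 143*(-17))) - 9399) = sqrt((24486 - (-118)*(1 - 2431)) - 9399) = sqrt((24486 - (-118)*(-2430)) - 9399) = sqrt((24486 - 1*286740) - 9399) = sqrt((24486 - 286740) - 9399) = sqrt(-262254 - 9399) = sqrt(-271653) = I*sqrt(271653)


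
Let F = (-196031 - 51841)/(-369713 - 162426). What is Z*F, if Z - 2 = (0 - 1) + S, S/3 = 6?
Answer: 4709568/532139 ≈ 8.8503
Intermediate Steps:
S = 18 (S = 3*6 = 18)
F = 247872/532139 (F = -247872/(-532139) = -247872*(-1/532139) = 247872/532139 ≈ 0.46580)
Z = 19 (Z = 2 + ((0 - 1) + 18) = 2 + (-1 + 18) = 2 + 17 = 19)
Z*F = 19*(247872/532139) = 4709568/532139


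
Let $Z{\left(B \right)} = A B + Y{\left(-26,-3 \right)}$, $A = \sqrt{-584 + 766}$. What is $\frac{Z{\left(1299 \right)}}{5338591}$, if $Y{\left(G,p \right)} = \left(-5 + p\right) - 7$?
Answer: $- \frac{15}{5338591} + \frac{1299 \sqrt{182}}{5338591} \approx 0.0032798$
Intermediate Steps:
$A = \sqrt{182} \approx 13.491$
$Y{\left(G,p \right)} = -12 + p$
$Z{\left(B \right)} = -15 + B \sqrt{182}$ ($Z{\left(B \right)} = \sqrt{182} B - 15 = B \sqrt{182} - 15 = -15 + B \sqrt{182}$)
$\frac{Z{\left(1299 \right)}}{5338591} = \frac{-15 + 1299 \sqrt{182}}{5338591} = \left(-15 + 1299 \sqrt{182}\right) \frac{1}{5338591} = - \frac{15}{5338591} + \frac{1299 \sqrt{182}}{5338591}$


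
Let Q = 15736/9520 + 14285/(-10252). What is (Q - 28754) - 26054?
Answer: -47760561179/871420 ≈ -54808.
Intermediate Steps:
Q = 226181/871420 (Q = 15736*(1/9520) + 14285*(-1/10252) = 281/170 - 14285/10252 = 226181/871420 ≈ 0.25955)
(Q - 28754) - 26054 = (226181/871420 - 28754) - 26054 = -25056584499/871420 - 26054 = -47760561179/871420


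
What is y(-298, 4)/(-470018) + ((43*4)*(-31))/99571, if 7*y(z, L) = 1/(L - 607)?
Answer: -10578399855125/197543484975438 ≈ -0.053550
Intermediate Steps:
y(z, L) = 1/(7*(-607 + L)) (y(z, L) = 1/(7*(L - 607)) = 1/(7*(-607 + L)))
y(-298, 4)/(-470018) + ((43*4)*(-31))/99571 = (1/(7*(-607 + 4)))/(-470018) + ((43*4)*(-31))/99571 = ((⅐)/(-603))*(-1/470018) + (172*(-31))*(1/99571) = ((⅐)*(-1/603))*(-1/470018) - 5332*1/99571 = -1/4221*(-1/470018) - 5332/99571 = 1/1983945978 - 5332/99571 = -10578399855125/197543484975438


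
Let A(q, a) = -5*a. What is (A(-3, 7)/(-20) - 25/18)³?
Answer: 2197/46656 ≈ 0.047089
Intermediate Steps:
(A(-3, 7)/(-20) - 25/18)³ = (-5*7/(-20) - 25/18)³ = (-35*(-1/20) - 25*1/18)³ = (7/4 - 25/18)³ = (13/36)³ = 2197/46656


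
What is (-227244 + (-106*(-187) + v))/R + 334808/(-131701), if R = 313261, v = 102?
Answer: -132186540208/41256786961 ≈ -3.2040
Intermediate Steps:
(-227244 + (-106*(-187) + v))/R + 334808/(-131701) = (-227244 + (-106*(-187) + 102))/313261 + 334808/(-131701) = (-227244 + (19822 + 102))*(1/313261) + 334808*(-1/131701) = (-227244 + 19924)*(1/313261) - 334808/131701 = -207320*1/313261 - 334808/131701 = -207320/313261 - 334808/131701 = -132186540208/41256786961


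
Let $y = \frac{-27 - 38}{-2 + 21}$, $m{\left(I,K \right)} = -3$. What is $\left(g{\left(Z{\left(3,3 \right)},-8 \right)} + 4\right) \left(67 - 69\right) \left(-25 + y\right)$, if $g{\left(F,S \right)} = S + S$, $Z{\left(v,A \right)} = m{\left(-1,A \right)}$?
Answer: $- \frac{12960}{19} \approx -682.11$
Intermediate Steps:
$Z{\left(v,A \right)} = -3$
$y = - \frac{65}{19} \approx -3.4211$
$g{\left(F,S \right)} = 2 S$
$\left(g{\left(Z{\left(3,3 \right)},-8 \right)} + 4\right) \left(67 - 69\right) \left(-25 + y\right) = \left(2 \left(-8\right) + 4\right) \left(67 - 69\right) \left(-25 - \frac{65}{19}\right) = \left(-16 + 4\right) \left(\left(-2\right) \left(- \frac{540}{19}\right)\right) = \left(-12\right) \frac{1080}{19} = - \frac{12960}{19}$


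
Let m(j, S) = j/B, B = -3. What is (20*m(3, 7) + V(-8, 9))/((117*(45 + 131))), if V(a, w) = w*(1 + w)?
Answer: 35/10296 ≈ 0.0033994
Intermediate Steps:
m(j, S) = -j/3 (m(j, S) = j/(-3) = j*(-⅓) = -j/3)
(20*m(3, 7) + V(-8, 9))/((117*(45 + 131))) = (20*(-⅓*3) + 9*(1 + 9))/((117*(45 + 131))) = (20*(-1) + 9*10)/((117*176)) = (-20 + 90)/20592 = 70*(1/20592) = 35/10296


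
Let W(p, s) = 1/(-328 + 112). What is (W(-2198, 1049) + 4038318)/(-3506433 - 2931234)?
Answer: -872276687/1390536072 ≈ -0.62730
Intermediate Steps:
W(p, s) = -1/216 (W(p, s) = 1/(-216) = -1/216)
(W(-2198, 1049) + 4038318)/(-3506433 - 2931234) = (-1/216 + 4038318)/(-3506433 - 2931234) = (872276687/216)/(-6437667) = (872276687/216)*(-1/6437667) = -872276687/1390536072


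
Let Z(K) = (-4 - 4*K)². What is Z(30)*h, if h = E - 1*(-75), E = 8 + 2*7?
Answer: 1491472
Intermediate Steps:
E = 22 (E = 8 + 14 = 22)
h = 97 (h = 22 - 1*(-75) = 22 + 75 = 97)
Z(30)*h = (16*(1 + 30)²)*97 = (16*31²)*97 = (16*961)*97 = 15376*97 = 1491472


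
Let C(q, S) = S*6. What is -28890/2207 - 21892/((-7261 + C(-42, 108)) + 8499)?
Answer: -51401092/2081201 ≈ -24.698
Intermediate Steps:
C(q, S) = 6*S
-28890/2207 - 21892/((-7261 + C(-42, 108)) + 8499) = -28890/2207 - 21892/((-7261 + 6*108) + 8499) = -28890*1/2207 - 21892/((-7261 + 648) + 8499) = -28890/2207 - 21892/(-6613 + 8499) = -28890/2207 - 21892/1886 = -28890/2207 - 21892*1/1886 = -28890/2207 - 10946/943 = -51401092/2081201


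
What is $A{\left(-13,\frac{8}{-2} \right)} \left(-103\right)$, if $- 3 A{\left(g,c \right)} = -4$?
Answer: $- \frac{412}{3} \approx -137.33$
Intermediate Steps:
$A{\left(g,c \right)} = \frac{4}{3}$ ($A{\left(g,c \right)} = \left(- \frac{1}{3}\right) \left(-4\right) = \frac{4}{3}$)
$A{\left(-13,\frac{8}{-2} \right)} \left(-103\right) = \frac{4}{3} \left(-103\right) = - \frac{412}{3}$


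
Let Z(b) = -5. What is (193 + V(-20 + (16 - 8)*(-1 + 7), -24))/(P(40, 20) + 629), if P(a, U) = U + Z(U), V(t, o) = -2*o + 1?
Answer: 121/322 ≈ 0.37578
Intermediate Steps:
V(t, o) = 1 - 2*o
P(a, U) = -5 + U (P(a, U) = U - 5 = -5 + U)
(193 + V(-20 + (16 - 8)*(-1 + 7), -24))/(P(40, 20) + 629) = (193 + (1 - 2*(-24)))/((-5 + 20) + 629) = (193 + (1 + 48))/(15 + 629) = (193 + 49)/644 = 242*(1/644) = 121/322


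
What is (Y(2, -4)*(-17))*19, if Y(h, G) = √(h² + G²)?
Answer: -646*√5 ≈ -1444.5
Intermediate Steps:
Y(h, G) = √(G² + h²)
(Y(2, -4)*(-17))*19 = (√((-4)² + 2²)*(-17))*19 = (√(16 + 4)*(-17))*19 = (√20*(-17))*19 = ((2*√5)*(-17))*19 = -34*√5*19 = -646*√5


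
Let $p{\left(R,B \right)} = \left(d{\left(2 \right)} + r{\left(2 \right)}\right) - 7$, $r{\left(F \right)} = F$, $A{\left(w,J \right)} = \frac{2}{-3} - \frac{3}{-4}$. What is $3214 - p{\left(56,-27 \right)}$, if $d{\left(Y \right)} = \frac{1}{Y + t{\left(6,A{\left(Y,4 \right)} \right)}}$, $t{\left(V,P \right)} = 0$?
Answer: $\frac{6437}{2} \approx 3218.5$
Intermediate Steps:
$A{\left(w,J \right)} = \frac{1}{12}$ ($A{\left(w,J \right)} = 2 \left(- \frac{1}{3}\right) - - \frac{3}{4} = - \frac{2}{3} + \frac{3}{4} = \frac{1}{12}$)
$d{\left(Y \right)} = \frac{1}{Y}$ ($d{\left(Y \right)} = \frac{1}{Y + 0} = \frac{1}{Y}$)
$p{\left(R,B \right)} = - \frac{9}{2}$ ($p{\left(R,B \right)} = \left(\frac{1}{2} + 2\right) - 7 = \frac{5}{2} - 7 = - \frac{9}{2}$)
$3214 - p{\left(56,-27 \right)} = 3214 - - \frac{9}{2} = 3214 + \frac{9}{2} = \frac{6437}{2}$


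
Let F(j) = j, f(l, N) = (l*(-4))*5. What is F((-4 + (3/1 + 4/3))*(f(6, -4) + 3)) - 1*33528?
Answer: -33567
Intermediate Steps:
f(l, N) = -20*l (f(l, N) = -4*l*5 = -20*l)
F((-4 + (3/1 + 4/3))*(f(6, -4) + 3)) - 1*33528 = (-4 + (3/1 + 4/3))*(-20*6 + 3) - 1*33528 = (-4 + (3*1 + 4*(1/3)))*(-120 + 3) - 33528 = (-4 + (3 + 4/3))*(-117) - 33528 = (-4 + 13/3)*(-117) - 33528 = (1/3)*(-117) - 33528 = -39 - 33528 = -33567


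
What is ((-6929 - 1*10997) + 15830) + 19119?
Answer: 17023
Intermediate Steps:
((-6929 - 1*10997) + 15830) + 19119 = ((-6929 - 10997) + 15830) + 19119 = (-17926 + 15830) + 19119 = -2096 + 19119 = 17023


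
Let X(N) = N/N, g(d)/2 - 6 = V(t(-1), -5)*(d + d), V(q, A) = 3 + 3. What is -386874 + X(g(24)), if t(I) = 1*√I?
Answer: -386873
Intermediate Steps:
t(I) = √I
V(q, A) = 6
g(d) = 12 + 24*d (g(d) = 12 + 2*(6*(d + d)) = 12 + 2*(6*(2*d)) = 12 + 2*(12*d) = 12 + 24*d)
X(N) = 1
-386874 + X(g(24)) = -386874 + 1 = -386873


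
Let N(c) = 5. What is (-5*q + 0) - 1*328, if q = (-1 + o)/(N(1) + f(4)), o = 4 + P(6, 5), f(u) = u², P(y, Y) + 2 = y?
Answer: -989/3 ≈ -329.67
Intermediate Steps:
P(y, Y) = -2 + y
o = 8 (o = 4 + (-2 + 6) = 4 + 4 = 8)
q = ⅓ (q = (-1 + 8)/(5 + 4²) = 7/(5 + 16) = 7/21 = 7*(1/21) = ⅓ ≈ 0.33333)
(-5*q + 0) - 1*328 = (-5*⅓ + 0) - 1*328 = (-5/3 + 0) - 328 = -5/3 - 328 = -989/3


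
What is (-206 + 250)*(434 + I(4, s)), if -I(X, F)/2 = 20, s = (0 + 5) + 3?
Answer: 17336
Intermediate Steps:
s = 8 (s = 5 + 3 = 8)
I(X, F) = -40 (I(X, F) = -2*20 = -40)
(-206 + 250)*(434 + I(4, s)) = (-206 + 250)*(434 - 40) = 44*394 = 17336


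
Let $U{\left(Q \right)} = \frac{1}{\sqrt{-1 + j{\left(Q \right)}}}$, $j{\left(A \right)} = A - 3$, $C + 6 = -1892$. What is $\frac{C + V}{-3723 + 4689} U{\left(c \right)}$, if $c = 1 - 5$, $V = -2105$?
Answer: $\frac{4003 i \sqrt{2}}{3864} \approx 1.4651 i$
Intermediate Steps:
$C = -1898$ ($C = -6 - 1892 = -1898$)
$j{\left(A \right)} = -3 + A$
$c = -4$ ($c = 1 - 5 = -4$)
$U{\left(Q \right)} = \frac{1}{\sqrt{-4 + Q}}$ ($U{\left(Q \right)} = \frac{1}{\sqrt{-1 + \left(-3 + Q\right)}} = \frac{1}{\sqrt{-4 + Q}}$)
$\frac{C + V}{-3723 + 4689} U{\left(c \right)} = \frac{\left(-1898 - 2105\right) \frac{1}{-3723 + 4689}}{\sqrt{-4 - 4}} = \frac{\left(-4003\right) \frac{1}{966}}{2 i \sqrt{2}} = \left(-4003\right) \frac{1}{966} \left(- \frac{i \sqrt{2}}{4}\right) = - \frac{4003 \left(- \frac{i \sqrt{2}}{4}\right)}{966} = \frac{4003 i \sqrt{2}}{3864}$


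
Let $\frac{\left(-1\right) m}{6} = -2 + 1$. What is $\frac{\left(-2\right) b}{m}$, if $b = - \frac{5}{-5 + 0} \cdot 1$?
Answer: $- \frac{1}{3} \approx -0.33333$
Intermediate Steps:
$m = 6$ ($m = - 6 \left(-2 + 1\right) = \left(-6\right) \left(-1\right) = 6$)
$b = 1$ ($b = - \frac{5}{-5} \cdot 1 = \left(-5\right) \left(- \frac{1}{5}\right) 1 = 1 \cdot 1 = 1$)
$\frac{\left(-2\right) b}{m} = \frac{\left(-2\right) 1}{6} = \left(-2\right) \frac{1}{6} = - \frac{1}{3}$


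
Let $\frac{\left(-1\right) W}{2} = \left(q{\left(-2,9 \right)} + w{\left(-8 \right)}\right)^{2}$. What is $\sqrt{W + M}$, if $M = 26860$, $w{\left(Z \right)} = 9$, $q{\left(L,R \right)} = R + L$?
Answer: $2 \sqrt{6587} \approx 162.32$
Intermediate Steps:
$q{\left(L,R \right)} = L + R$
$W = -512$ ($W = - 2 \left(\left(-2 + 9\right) + 9\right)^{2} = - 2 \left(7 + 9\right)^{2} = - 2 \cdot 16^{2} = \left(-2\right) 256 = -512$)
$\sqrt{W + M} = \sqrt{-512 + 26860} = \sqrt{26348} = 2 \sqrt{6587}$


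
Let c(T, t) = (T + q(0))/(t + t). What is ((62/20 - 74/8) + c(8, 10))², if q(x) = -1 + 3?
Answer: 12769/400 ≈ 31.922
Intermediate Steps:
q(x) = 2
c(T, t) = (2 + T)/(2*t) (c(T, t) = (T + 2)/(t + t) = (2 + T)/((2*t)) = (2 + T)*(1/(2*t)) = (2 + T)/(2*t))
((62/20 - 74/8) + c(8, 10))² = ((62/20 - 74/8) + (½)*(2 + 8)/10)² = ((62*(1/20) - 74*⅛) + (½)*(⅒)*10)² = ((31/10 - 37/4) + ½)² = (-123/20 + ½)² = (-113/20)² = 12769/400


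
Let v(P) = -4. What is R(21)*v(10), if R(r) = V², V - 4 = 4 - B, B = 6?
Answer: -16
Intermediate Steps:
V = 2 (V = 4 + (4 - 1*6) = 4 + (4 - 6) = 4 - 2 = 2)
R(r) = 4 (R(r) = 2² = 4)
R(21)*v(10) = 4*(-4) = -16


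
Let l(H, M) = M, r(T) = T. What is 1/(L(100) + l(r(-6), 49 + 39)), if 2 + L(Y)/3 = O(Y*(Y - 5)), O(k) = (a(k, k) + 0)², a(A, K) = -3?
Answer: 1/109 ≈ 0.0091743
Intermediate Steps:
O(k) = 9 (O(k) = (-3 + 0)² = (-3)² = 9)
L(Y) = 21 (L(Y) = -6 + 3*9 = -6 + 27 = 21)
1/(L(100) + l(r(-6), 49 + 39)) = 1/(21 + (49 + 39)) = 1/(21 + 88) = 1/109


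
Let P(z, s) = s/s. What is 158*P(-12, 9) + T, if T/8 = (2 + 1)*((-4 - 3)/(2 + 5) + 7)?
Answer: 302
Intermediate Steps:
T = 144 (T = 8*((2 + 1)*((-4 - 3)/(2 + 5) + 7)) = 8*(3*(-7/7 + 7)) = 8*(3*(-7*⅐ + 7)) = 8*(3*(-1 + 7)) = 8*(3*6) = 8*18 = 144)
P(z, s) = 1
158*P(-12, 9) + T = 158*1 + 144 = 158 + 144 = 302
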